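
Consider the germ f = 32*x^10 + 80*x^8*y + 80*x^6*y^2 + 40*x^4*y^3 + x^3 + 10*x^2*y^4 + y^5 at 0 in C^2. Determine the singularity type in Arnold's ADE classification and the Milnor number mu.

The Hessian of f at 0 has rank 0. Corank 2; j^3 = x^3 is a perfect cube, so E-series; the 5-jet and mu = 8 give E_8.

Type E_{8}, Milnor number mu = 8.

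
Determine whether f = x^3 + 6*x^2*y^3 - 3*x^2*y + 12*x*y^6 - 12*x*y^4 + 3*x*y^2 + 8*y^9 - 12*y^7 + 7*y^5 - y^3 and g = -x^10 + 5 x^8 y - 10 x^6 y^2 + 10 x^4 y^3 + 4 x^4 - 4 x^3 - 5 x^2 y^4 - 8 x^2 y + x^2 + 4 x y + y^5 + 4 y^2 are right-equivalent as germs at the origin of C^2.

No.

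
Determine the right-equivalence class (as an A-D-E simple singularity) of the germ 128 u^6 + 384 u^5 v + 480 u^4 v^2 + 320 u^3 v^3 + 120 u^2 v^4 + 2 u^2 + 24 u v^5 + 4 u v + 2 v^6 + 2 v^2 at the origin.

A5

The Hessian of f at 0 is [[4, 4], [4, 4]] with rank 1, so corank 1. A Groebner basis of the Jacobian ideal J(f) in C{u,v} is {v^5, u + v}; counting standard monomials gives mu = 5. Corank 1: A-series; mu = 5 gives A_5.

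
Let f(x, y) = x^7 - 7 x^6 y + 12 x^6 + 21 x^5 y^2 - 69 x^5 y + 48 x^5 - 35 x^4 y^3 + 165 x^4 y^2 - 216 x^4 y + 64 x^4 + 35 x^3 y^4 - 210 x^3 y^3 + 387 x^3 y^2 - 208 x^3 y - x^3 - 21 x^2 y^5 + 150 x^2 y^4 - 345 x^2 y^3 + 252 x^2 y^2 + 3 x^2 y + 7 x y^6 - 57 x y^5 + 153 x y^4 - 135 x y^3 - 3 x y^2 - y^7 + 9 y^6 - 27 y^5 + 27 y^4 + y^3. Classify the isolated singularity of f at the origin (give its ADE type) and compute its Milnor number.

Type E_7, Milnor number mu = 7.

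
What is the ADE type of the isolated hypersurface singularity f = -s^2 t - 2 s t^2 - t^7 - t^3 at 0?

D8

The Hessian of f at 0 has rank 0. Corank 2; j^3 = -t*(s + t)^2 has shape L^2 M (L != M), so D-series; mu = 8 gives D_8.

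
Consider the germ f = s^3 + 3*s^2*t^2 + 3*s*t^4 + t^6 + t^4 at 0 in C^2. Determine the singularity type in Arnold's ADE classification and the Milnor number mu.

Type E6, Milnor number mu = 6.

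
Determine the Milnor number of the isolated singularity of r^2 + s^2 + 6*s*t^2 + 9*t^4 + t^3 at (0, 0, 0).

2

The Hessian of f at 0 has rank 2. Corank 1: A-series; mu = 2 gives A_2.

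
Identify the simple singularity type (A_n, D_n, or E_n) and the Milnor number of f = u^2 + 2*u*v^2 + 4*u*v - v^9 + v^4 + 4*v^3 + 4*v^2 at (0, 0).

The Hessian of f at 0 has rank 1. Corank 1: A-series; mu = 8 gives A_8.

Type A_{8}, Milnor number mu = 8.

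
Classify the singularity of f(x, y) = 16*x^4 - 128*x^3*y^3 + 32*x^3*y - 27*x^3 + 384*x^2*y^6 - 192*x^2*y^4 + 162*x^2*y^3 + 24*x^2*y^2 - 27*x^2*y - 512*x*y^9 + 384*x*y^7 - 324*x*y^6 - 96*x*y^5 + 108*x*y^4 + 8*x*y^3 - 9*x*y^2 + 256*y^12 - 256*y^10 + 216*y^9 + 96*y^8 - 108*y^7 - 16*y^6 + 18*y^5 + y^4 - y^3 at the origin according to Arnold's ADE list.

E_{6}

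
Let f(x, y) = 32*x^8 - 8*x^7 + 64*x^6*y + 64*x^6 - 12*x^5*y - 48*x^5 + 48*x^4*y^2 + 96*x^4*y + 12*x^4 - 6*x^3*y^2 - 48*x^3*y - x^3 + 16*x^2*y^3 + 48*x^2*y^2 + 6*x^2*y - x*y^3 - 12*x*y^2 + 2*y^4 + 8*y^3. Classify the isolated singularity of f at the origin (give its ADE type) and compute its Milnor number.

The Hessian of f at 0 has rank 0. Corank 2; j^3 = -(x - 2*y)^3 is a perfect cube, so E-series; the 4-jet and mu = 7 give E_7.

Type E_{7}, Milnor number mu = 7.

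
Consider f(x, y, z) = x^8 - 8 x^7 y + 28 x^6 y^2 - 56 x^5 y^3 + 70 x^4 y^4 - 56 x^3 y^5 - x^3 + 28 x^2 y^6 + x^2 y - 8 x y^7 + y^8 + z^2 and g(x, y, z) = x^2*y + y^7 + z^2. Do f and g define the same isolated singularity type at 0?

No.

The Hessian of f at 0 is [[0, 0, 0], [0, 0, 0], [0, 0, 2]] with rank 1, so corank 2. A Groebner basis of the Jacobian ideal J(f) in C{x,y,z} is {x*y/8 + y^7, x*y^2, x^2 - x*y, z}; counting standard monomials gives mu = 9. Corank 2; j^3 = -x^2*(x - y) has shape L^2 M (L != M), so D-series; mu = 9 gives D_9. The Hessian of g at 0 is [[0, 0, 0], [0, 0, 0], [0, 0, 2]] with rank 1, so corank 2. A Groebner basis of the Jacobian ideal J(g) in C{x,y,z} is {x^2/7 + y^6, x^3, x*y, z}; counting standard monomials gives mu = 8. Corank 2; j^3 = x^2*y has shape L^2 M (L != M), so D-series; mu = 8 gives D_8. f is D_9 but g is D_8, hence not right-equivalent.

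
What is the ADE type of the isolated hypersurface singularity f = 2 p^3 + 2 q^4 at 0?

The Hessian of f at 0 has rank 0. Corank 2; j^3 = 2*p^3 is a perfect cube, so E-series; the 4-jet and mu = 6 give E_6.

E_6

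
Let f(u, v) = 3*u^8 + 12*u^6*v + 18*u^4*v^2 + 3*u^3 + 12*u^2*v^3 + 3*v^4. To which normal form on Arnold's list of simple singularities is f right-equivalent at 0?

E_6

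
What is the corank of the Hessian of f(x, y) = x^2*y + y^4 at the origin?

2

The Hessian at 0 is [[0, 0], [0, 0]] of rank 0; hence corank 2.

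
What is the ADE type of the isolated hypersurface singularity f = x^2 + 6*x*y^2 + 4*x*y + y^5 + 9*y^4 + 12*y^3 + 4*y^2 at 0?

The Hessian of f at 0 has rank 1. Corank 1: A-series; mu = 4 gives A_4.

A_{4}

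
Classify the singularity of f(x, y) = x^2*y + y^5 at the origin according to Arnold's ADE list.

The Hessian of f at 0 is [[0, 0], [0, 0]] with rank 0, so corank 2. A Groebner basis of the Jacobian ideal J(f) in C{x,y} is {x^2/5 + y^4, x^3, x*y}; counting standard monomials gives mu = 6. Corank 2; j^3 = x^2*y has shape L^2 M (L != M), so D-series; mu = 6 gives D_6.

D_6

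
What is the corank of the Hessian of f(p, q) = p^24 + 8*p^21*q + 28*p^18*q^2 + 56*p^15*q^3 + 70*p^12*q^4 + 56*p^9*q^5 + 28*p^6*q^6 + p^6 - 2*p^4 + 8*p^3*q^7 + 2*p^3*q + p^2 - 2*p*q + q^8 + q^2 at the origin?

Hessian at 0 has rank 1.

1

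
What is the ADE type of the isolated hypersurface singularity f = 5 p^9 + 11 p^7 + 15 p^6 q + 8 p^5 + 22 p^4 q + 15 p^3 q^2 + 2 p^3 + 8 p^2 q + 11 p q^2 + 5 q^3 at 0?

D_4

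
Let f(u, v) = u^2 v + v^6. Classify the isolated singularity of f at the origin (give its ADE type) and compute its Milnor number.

Type D_{7}, Milnor number mu = 7.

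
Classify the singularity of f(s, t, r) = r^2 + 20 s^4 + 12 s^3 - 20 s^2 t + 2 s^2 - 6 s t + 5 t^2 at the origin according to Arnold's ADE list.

A1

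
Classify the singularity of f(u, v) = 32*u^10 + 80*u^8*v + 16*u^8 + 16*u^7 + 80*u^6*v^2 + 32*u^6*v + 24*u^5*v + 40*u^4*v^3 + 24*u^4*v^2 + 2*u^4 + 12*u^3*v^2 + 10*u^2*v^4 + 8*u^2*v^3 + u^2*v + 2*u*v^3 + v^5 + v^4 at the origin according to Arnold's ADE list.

D_{5}

The Hessian of f at 0 has rank 0. Corank 2; j^3 = u^2*v has shape L^2 M (L != M), so D-series; mu = 5 gives D_5.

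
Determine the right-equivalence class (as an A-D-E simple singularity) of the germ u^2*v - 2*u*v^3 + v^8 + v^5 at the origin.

The Hessian of f at 0 has rank 0. Corank 2; j^3 = u^2*v has shape L^2 M (L != M), so D-series; mu = 9 gives D_9.

D_{9}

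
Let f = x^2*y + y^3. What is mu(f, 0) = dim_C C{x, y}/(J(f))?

4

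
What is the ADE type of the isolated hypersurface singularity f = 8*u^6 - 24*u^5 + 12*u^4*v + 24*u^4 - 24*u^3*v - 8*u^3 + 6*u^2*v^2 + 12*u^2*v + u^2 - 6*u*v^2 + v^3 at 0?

A2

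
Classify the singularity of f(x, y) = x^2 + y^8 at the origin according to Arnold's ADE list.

A_{7}

The Hessian of f at 0 is [[2, 0], [0, 0]] with rank 1, so corank 1. A Groebner basis of the Jacobian ideal J(f) in C{x,y} is {y^7, x}; counting standard monomials gives mu = 7. Corank 1: A-series; mu = 7 gives A_7.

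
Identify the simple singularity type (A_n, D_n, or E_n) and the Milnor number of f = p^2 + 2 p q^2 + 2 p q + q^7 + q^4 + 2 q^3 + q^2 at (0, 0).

Type A6, Milnor number mu = 6.

The Hessian of f at 0 has rank 1. Corank 1: A-series; mu = 6 gives A_6.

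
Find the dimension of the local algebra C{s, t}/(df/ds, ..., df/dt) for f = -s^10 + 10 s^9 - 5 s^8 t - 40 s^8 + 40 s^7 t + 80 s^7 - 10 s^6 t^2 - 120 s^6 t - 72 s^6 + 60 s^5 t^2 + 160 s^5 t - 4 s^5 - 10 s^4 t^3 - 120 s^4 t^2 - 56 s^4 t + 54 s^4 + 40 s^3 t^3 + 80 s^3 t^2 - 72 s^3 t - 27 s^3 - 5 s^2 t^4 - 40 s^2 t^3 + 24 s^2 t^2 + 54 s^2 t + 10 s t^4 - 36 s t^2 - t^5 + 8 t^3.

8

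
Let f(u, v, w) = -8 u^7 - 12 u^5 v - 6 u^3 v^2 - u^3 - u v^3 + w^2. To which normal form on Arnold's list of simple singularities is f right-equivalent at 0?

E_7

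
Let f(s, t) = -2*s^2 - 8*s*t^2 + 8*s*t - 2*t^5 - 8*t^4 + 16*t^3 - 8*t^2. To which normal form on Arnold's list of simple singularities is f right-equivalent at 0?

A_{4}

The Hessian of f at 0 has rank 1. Corank 1: A-series; mu = 4 gives A_4.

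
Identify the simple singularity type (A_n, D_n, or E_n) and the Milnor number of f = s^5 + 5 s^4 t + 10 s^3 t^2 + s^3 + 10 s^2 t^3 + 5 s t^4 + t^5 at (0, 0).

Type E_{8}, Milnor number mu = 8.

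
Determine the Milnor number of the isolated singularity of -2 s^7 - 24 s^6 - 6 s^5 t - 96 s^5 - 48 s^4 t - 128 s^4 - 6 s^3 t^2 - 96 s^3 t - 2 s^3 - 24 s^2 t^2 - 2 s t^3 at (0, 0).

7

The Hessian of f at 0 has rank 0. Corank 2; j^3 = -2*s^3 is a perfect cube, so E-series; the 4-jet and mu = 7 give E_7.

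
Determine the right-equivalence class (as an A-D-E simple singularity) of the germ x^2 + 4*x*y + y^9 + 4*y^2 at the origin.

A_{8}

The Hessian of f at 0 has rank 1. Corank 1: A-series; mu = 8 gives A_8.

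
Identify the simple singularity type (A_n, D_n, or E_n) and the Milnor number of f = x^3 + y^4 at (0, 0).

Type E6, Milnor number mu = 6.

The Hessian of f at 0 has rank 0. Corank 2; j^3 = x^3 is a perfect cube, so E-series; the 4-jet and mu = 6 give E_6.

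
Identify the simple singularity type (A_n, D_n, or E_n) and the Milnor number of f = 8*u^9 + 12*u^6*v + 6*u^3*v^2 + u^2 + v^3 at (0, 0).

Type A_2, Milnor number mu = 2.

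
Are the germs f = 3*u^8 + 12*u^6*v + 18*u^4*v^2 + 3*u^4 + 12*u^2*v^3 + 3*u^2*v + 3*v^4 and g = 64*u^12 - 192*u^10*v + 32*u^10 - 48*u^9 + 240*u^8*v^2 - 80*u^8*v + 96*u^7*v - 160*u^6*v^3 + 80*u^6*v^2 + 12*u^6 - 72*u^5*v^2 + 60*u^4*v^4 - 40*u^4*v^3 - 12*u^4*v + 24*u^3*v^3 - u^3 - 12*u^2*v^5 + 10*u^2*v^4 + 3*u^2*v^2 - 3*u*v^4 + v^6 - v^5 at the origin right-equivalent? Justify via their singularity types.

No.

The Hessian of f at 0 is [[0, 0], [0, 0]] with rank 0, so corank 2. A Groebner basis of the Jacobian ideal J(f) in C{u,v} is {u^3, u^2/4 + v^3, u*v}; counting standard monomials gives mu = 5. Corank 2; j^3 = 3*u^2*v has shape L^2 M (L != M), so D-series; mu = 5 gives D_5. The Hessian of g at 0 is [[0, 0], [0, 0]] with rank 0, so corank 2. A Groebner basis of the Jacobian ideal J(g) in C{u,v} is {v^4, u^3, -u^2/2 + u*v^2}; counting standard monomials gives mu = 8. Corank 2; j^3 = -u^3 is a perfect cube, so E-series; the 5-jet and mu = 8 give E_8. f is D_5 but g is E_8, hence not right-equivalent.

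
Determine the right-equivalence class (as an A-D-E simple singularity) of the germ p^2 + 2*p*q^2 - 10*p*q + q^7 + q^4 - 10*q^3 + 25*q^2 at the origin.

A_{6}

The Hessian of f at 0 has rank 1. Corank 1: A-series; mu = 6 gives A_6.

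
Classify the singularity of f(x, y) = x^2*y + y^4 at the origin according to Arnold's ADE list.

D5

The Hessian of f at 0 has rank 0. Corank 2; j^3 = x^2*y has shape L^2 M (L != M), so D-series; mu = 5 gives D_5.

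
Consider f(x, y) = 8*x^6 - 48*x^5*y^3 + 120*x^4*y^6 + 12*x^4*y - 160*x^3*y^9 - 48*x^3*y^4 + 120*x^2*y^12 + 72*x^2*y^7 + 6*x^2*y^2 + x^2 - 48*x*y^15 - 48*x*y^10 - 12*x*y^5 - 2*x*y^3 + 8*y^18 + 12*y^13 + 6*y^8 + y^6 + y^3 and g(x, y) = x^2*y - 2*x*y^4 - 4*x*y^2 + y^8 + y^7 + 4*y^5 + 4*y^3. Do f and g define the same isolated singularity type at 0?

The Hessian of f at 0 has rank 1. Corank 1: A-series; mu = 2 gives A_2. The Hessian of g at 0 has rank 0. Corank 2; j^3 = y*(x - 2*y)^2 has shape L^2 M (L != M), so D-series; mu = 9 gives D_9. f is A_2 but g is D_9, hence not right-equivalent.

No.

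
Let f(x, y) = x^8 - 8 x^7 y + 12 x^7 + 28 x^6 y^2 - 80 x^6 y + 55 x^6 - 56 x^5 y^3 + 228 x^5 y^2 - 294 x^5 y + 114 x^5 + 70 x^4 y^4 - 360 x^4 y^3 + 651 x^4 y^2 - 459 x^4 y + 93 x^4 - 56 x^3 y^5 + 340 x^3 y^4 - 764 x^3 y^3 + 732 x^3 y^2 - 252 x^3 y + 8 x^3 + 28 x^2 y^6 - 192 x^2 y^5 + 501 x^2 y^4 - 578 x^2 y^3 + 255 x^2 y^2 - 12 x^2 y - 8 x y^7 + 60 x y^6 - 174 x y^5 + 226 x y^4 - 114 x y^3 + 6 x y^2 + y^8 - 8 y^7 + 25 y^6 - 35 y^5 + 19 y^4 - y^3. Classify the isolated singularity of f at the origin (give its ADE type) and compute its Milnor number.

Type E_{6}, Milnor number mu = 6.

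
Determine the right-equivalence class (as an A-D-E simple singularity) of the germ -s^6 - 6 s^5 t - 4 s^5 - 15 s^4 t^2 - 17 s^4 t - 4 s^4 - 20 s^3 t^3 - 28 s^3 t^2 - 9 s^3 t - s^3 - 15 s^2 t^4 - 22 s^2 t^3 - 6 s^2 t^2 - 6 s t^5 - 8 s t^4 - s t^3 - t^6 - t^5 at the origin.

The Hessian of f at 0 is [[0, 0], [0, 0]] with rank 0, so corank 2. A Groebner basis of the Jacobian ideal J(f) in C{s,t} is {-3*s^2/5 + t^4 - t^3/5, s^3, s^2*t + s^2/5 + t^3/15, s^2/5 + s*t^2 + t^3/15}; counting standard monomials gives mu = 7. Corank 2; j^3 = -s^3 is a perfect cube, so E-series; the 4-jet and mu = 7 give E_7.

E_7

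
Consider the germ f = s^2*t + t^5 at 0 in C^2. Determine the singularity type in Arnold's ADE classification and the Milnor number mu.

The Hessian of f at 0 is [[0, 0], [0, 0]] with rank 0, so corank 2. A Groebner basis of the Jacobian ideal J(f) in C{s,t} is {s^2/5 + t^4, s^3, s*t}; counting standard monomials gives mu = 6. Corank 2; j^3 = s^2*t has shape L^2 M (L != M), so D-series; mu = 6 gives D_6.

Type D_{6}, Milnor number mu = 6.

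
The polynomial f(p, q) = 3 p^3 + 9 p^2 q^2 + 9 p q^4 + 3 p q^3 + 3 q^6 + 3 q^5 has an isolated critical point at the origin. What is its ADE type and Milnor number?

The Hessian of f at 0 has rank 0. Corank 2; j^3 = 3*p^3 is a perfect cube, so E-series; the 4-jet and mu = 7 give E_7.

Type E_{7}, Milnor number mu = 7.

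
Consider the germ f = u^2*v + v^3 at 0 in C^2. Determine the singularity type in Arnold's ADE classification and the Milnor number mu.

Type D_4, Milnor number mu = 4.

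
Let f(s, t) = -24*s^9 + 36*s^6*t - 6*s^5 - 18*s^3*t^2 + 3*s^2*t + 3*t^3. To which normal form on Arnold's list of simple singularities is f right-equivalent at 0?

D_{4}

The Hessian of f at 0 is [[0, 0], [0, 0]] with rank 0, so corank 2. A Groebner basis of the Jacobian ideal J(f) in C{s,t} is {t^3, s^2 + 3*t^2, s*t}; counting standard monomials gives mu = 4. Corank 2; j^3 = 3*t*(s^2 + t^2) splits into three distinct lines over C (the quadratic factor has nonzero discriminant), so D_4.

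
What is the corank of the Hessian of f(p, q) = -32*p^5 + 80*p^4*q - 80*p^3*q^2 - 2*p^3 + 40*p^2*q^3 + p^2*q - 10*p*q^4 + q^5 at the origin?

2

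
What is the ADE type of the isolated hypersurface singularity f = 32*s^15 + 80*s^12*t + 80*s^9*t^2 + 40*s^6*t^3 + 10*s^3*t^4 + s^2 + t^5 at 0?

A4

The Hessian of f at 0 has rank 1. Corank 1: A-series; mu = 4 gives A_4.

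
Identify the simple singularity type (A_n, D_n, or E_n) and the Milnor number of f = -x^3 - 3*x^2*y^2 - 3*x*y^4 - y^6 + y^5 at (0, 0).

Type E_{8}, Milnor number mu = 8.

The Hessian of f at 0 is [[0, 0], [0, 0]] with rank 0, so corank 2. A Groebner basis of the Jacobian ideal J(f) in C{x,y} is {y^4, x^3, x^2/2 + x*y^2}; counting standard monomials gives mu = 8. Corank 2; j^3 = -x^3 is a perfect cube, so E-series; the 5-jet and mu = 8 give E_8.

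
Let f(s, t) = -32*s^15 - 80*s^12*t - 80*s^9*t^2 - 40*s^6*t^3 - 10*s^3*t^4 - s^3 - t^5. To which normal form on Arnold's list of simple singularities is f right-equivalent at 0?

E_8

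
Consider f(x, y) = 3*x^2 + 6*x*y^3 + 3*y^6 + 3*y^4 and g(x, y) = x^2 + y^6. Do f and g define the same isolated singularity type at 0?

No.

The Hessian of f at 0 is [[6, 0], [0, 0]] with rank 1, so corank 1. A Groebner basis of the Jacobian ideal J(f) in C{x,y} is {y^3, x}; counting standard monomials gives mu = 3. Corank 1: A-series; mu = 3 gives A_3. The Hessian of g at 0 is [[2, 0], [0, 0]] with rank 1, so corank 1. A Groebner basis of the Jacobian ideal J(g) in C{x,y} is {y^5, x}; counting standard monomials gives mu = 5. Corank 1: A-series; mu = 5 gives A_5. f is A_3 but g is A_5, hence not right-equivalent.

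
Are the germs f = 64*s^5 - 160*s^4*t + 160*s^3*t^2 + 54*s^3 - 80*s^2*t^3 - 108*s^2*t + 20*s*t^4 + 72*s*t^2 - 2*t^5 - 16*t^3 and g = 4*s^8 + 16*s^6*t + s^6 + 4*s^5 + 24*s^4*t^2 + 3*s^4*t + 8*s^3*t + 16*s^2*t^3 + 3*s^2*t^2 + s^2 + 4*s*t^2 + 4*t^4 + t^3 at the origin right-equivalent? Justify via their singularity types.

No.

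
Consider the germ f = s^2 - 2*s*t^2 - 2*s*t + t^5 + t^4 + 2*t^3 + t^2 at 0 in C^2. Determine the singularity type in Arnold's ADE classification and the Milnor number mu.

The Hessian of f at 0 is [[2, -2], [-2, 2]] with rank 1, so corank 1. A Groebner basis of the Jacobian ideal J(f) in C{s,t} is {s^2 - 2*s*t + s - t, -s + t^2 + t}; counting standard monomials gives mu = 4. Corank 1: A-series; mu = 4 gives A_4.

Type A_4, Milnor number mu = 4.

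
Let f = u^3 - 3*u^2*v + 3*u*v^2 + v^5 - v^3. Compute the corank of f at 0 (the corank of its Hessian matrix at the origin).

2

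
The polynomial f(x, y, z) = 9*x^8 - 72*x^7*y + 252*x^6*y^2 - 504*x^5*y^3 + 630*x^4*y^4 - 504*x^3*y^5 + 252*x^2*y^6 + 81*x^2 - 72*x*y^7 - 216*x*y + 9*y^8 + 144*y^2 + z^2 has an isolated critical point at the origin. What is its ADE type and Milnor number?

Type A7, Milnor number mu = 7.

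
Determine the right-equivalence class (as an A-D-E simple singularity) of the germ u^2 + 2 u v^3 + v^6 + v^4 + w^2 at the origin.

A_3

The Hessian of f at 0 is [[2, 0, 0], [0, 0, 0], [0, 0, 2]] with rank 2, so corank 1. A Groebner basis of the Jacobian ideal J(f) in C{u,v,w} is {v^3, u, w}; counting standard monomials gives mu = 3. Corank 1: A-series; mu = 3 gives A_3.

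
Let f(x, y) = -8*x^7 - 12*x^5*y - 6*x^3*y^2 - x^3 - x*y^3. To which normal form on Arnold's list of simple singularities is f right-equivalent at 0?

E_7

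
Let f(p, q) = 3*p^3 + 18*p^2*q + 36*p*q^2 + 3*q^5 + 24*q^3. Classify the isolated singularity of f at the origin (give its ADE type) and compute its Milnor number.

Type E_8, Milnor number mu = 8.

The Hessian of f at 0 has rank 0. Corank 2; j^3 = 3*(p + 2*q)^3 is a perfect cube, so E-series; the 5-jet and mu = 8 give E_8.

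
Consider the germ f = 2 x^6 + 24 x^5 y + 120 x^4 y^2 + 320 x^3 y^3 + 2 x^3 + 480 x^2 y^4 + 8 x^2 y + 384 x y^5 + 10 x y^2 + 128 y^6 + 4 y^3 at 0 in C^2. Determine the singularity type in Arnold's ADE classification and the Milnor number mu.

Type D_{7}, Milnor number mu = 7.

The Hessian of f at 0 has rank 0. Corank 2; j^3 = 2*(x + y)^2*(x + 2*y) has shape L^2 M (L != M), so D-series; mu = 7 gives D_7.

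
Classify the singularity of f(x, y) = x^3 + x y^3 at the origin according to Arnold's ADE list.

The Hessian of f at 0 has rank 0. Corank 2; j^3 = x^3 is a perfect cube, so E-series; the 4-jet and mu = 7 give E_7.

E_{7}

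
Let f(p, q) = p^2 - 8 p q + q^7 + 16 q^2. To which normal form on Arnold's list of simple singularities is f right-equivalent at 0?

The Hessian of f at 0 has rank 1. Corank 1: A-series; mu = 6 gives A_6.

A6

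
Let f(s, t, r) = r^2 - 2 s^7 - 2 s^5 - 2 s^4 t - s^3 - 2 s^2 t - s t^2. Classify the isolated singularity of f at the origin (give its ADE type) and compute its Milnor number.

Type D_8, Milnor number mu = 8.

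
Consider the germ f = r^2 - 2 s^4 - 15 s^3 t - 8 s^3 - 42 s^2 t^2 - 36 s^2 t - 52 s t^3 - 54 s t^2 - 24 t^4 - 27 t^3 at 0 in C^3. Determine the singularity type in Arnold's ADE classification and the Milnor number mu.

Type E7, Milnor number mu = 7.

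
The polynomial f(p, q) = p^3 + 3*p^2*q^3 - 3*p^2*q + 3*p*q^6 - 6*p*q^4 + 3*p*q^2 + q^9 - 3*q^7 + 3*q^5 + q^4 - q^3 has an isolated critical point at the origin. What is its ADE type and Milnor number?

Type E6, Milnor number mu = 6.

The Hessian of f at 0 has rank 0. Corank 2; j^3 = (p - q)^3 is a perfect cube, so E-series; the 4-jet and mu = 6 give E_6.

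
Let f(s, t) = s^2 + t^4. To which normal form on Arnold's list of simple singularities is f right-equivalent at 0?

A_3

The Hessian of f at 0 is [[2, 0], [0, 0]] with rank 1, so corank 1. A Groebner basis of the Jacobian ideal J(f) in C{s,t} is {t^3, s}; counting standard monomials gives mu = 3. Corank 1: A-series; mu = 3 gives A_3.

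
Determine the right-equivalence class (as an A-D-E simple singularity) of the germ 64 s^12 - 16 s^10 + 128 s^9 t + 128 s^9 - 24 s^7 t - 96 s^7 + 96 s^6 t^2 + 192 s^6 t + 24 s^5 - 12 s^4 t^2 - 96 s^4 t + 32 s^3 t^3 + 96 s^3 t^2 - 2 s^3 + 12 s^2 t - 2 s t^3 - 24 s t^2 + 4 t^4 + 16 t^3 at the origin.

E7

The Hessian of f at 0 has rank 0. Corank 2; j^3 = -2*(s - 2*t)^3 is a perfect cube, so E-series; the 4-jet and mu = 7 give E_7.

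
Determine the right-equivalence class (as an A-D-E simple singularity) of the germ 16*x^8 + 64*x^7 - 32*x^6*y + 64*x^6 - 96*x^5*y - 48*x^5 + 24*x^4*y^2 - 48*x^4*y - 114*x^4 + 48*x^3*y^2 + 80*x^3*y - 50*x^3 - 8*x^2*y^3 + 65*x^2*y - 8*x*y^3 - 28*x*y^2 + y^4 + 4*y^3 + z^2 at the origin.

D_5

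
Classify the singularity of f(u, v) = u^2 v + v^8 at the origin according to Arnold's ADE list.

D_{9}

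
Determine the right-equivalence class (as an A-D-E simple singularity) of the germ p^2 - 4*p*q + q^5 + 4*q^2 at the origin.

A4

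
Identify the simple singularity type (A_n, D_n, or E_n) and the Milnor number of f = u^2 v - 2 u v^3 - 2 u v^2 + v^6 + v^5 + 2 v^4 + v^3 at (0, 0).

Type D_{7}, Milnor number mu = 7.

The Hessian of f at 0 is [[0, 0], [0, 0]] with rank 0, so corank 2. A Groebner basis of the Jacobian ideal J(f) in C{u,v} is {u^3 + u^2/2 - 7*u*v^2/2 + 3*u*v/2 - 2*v^2, u^2*v + u^2/6 - 13*u*v^2/6 + 5*u*v/6 - v^2, -u*v + v^3 + v^2}; counting standard monomials gives mu = 7. Corank 2; j^3 = v*(u - v)^2 has shape L^2 M (L != M), so D-series; mu = 7 gives D_7.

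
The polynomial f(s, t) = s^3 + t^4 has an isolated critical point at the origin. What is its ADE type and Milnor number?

The Hessian of f at 0 has rank 0. Corank 2; j^3 = s^3 is a perfect cube, so E-series; the 4-jet and mu = 6 give E_6.

Type E_{6}, Milnor number mu = 6.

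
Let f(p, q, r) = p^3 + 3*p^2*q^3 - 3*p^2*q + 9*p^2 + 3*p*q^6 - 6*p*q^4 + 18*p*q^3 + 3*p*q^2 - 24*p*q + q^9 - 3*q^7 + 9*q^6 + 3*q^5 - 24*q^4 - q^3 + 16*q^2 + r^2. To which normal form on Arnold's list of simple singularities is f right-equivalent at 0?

The Hessian of f at 0 is [[18, -24, 0], [-24, 32, 0], [0, 0, 2]] with rank 2, so corank 1. A Groebner basis of the Jacobian ideal J(f) in C{p,q,r} is {q^2, p - 4*q/3, r}; counting standard monomials gives mu = 2. Corank 1: A-series; mu = 2 gives A_2.

A_2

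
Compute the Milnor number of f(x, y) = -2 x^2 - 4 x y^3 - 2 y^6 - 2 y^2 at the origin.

1

The Hessian of f at 0 is [[-4, 0], [0, -4]] with rank 2, so corank 0. A Groebner basis of the Jacobian ideal J(f) in C{x,y} is {x, y}; counting standard monomials gives mu = 1. Corank 0: nondegenerate Morse point, so A_1.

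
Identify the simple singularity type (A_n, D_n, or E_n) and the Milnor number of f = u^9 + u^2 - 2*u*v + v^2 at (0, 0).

The Hessian of f at 0 is [[2, -2], [-2, 2]] with rank 1, so corank 1. A Groebner basis of the Jacobian ideal J(f) in C{u,v} is {v^8, u - v}; counting standard monomials gives mu = 8. Corank 1: A-series; mu = 8 gives A_8.

Type A_8, Milnor number mu = 8.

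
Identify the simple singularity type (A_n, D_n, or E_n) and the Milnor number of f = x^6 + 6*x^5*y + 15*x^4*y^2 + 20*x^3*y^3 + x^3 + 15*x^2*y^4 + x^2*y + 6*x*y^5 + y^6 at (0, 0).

Type D7, Milnor number mu = 7.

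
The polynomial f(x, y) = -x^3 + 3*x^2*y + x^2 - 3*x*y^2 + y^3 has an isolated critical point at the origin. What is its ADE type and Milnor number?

Type A_2, Milnor number mu = 2.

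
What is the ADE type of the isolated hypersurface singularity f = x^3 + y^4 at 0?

The Hessian of f at 0 has rank 0. Corank 2; j^3 = x^3 is a perfect cube, so E-series; the 4-jet and mu = 6 give E_6.

E6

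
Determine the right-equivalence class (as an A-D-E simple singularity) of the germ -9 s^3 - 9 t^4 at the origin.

E_{6}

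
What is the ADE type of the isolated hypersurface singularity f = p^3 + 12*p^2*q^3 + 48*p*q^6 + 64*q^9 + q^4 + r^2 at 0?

E_6

The Hessian of f at 0 has rank 1. Corank 2; j^3 = p^3 is a perfect cube, so E-series; the 4-jet and mu = 6 give E_6.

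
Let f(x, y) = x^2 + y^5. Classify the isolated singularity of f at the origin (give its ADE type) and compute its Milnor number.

Type A4, Milnor number mu = 4.

The Hessian of f at 0 has rank 1. Corank 1: A-series; mu = 4 gives A_4.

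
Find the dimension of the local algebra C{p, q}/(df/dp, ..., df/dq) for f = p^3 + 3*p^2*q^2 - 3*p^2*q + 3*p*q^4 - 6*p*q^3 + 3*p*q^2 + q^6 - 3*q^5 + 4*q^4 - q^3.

The Hessian of f at 0 is [[0, 0], [0, 0]] with rank 0, so corank 2. A Groebner basis of the Jacobian ideal J(f) in C{p,q} is {p^3 + 3*p^2/2 - 3*p*q + 3*q^2/2, p^2*q + p^2 - 2*p*q + q^2, p^2/2 + p*q^2 - p*q + q^2/2, q^3}; counting standard monomials gives mu = 6. Corank 2; j^3 = (p - q)^3 is a perfect cube, so E-series; the 4-jet and mu = 6 give E_6.

6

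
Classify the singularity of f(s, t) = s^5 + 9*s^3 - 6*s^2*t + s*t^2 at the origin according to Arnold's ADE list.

D6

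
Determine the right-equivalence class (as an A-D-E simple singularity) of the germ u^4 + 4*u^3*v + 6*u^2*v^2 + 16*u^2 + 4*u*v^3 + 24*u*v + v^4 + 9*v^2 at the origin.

A_3

The Hessian of f at 0 has rank 1. Corank 1: A-series; mu = 3 gives A_3.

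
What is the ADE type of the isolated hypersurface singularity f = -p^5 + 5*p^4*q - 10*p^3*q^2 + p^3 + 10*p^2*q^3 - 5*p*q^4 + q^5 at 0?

The Hessian of f at 0 is [[0, 0], [0, 0]] with rank 0, so corank 2. A Groebner basis of the Jacobian ideal J(f) in C{p,q} is {q^5, p*q^3 - q^4/4, p^2}; counting standard monomials gives mu = 8. Corank 2; j^3 = p^3 is a perfect cube, so E-series; the 5-jet and mu = 8 give E_8.

E_8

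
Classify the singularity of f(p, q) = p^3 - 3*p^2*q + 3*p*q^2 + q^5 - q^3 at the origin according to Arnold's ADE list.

E_8

The Hessian of f at 0 is [[0, 0], [0, 0]] with rank 0, so corank 2. A Groebner basis of the Jacobian ideal J(f) in C{p,q} is {q^4, p^2 - 2*p*q + q^2}; counting standard monomials gives mu = 8. Corank 2; j^3 = (p - q)^3 is a perfect cube, so E-series; the 5-jet and mu = 8 give E_8.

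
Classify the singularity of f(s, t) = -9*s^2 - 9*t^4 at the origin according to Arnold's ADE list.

The Hessian of f at 0 has rank 1. Corank 1: A-series; mu = 3 gives A_3.

A3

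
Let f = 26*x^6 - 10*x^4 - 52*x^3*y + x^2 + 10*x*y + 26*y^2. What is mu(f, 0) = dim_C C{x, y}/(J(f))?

1

The Hessian of f at 0 has rank 2. Corank 0: nondegenerate Morse point, so A_1.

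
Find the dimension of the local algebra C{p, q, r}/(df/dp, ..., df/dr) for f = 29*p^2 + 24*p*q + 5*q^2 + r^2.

The Hessian of f at 0 is [[58, 24, 0], [24, 10, 0], [0, 0, 2]] with rank 3, so corank 0. A Groebner basis of the Jacobian ideal J(f) in C{p,q,r} is {p, q, r}; counting standard monomials gives mu = 1. Corank 0: nondegenerate Morse point, so A_1.

1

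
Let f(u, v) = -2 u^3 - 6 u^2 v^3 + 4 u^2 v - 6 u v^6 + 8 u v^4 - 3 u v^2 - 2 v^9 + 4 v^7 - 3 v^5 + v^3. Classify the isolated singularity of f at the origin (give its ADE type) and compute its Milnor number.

Type D_4, Milnor number mu = 4.

The Hessian of f at 0 is [[0, 0], [0, 0]] with rank 0, so corank 2. A Groebner basis of the Jacobian ideal J(f) in C{u,v} is {v^3, u^2 - 3*v^2/2, u*v - 3*v^2/2}; counting standard monomials gives mu = 4. Corank 2; j^3 = -(u - v)*(2*u^2 - 2*u*v + v^2) splits into three distinct lines over C (the quadratic factor has nonzero discriminant), so D_4.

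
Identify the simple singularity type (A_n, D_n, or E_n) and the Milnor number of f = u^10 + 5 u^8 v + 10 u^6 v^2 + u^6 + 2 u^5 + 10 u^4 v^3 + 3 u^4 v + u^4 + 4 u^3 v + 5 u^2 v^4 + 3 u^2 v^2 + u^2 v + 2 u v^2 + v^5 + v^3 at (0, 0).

The Hessian of f at 0 has rank 0. Corank 2; j^3 = v*(u + v)^2 has shape L^2 M (L != M), so D-series; mu = 6 gives D_6.

Type D_6, Milnor number mu = 6.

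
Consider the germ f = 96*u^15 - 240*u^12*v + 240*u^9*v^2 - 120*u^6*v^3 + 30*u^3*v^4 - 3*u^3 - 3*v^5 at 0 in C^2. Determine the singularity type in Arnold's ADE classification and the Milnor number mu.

Type E8, Milnor number mu = 8.

The Hessian of f at 0 has rank 0. Corank 2; j^3 = -3*u^3 is a perfect cube, so E-series; the 5-jet and mu = 8 give E_8.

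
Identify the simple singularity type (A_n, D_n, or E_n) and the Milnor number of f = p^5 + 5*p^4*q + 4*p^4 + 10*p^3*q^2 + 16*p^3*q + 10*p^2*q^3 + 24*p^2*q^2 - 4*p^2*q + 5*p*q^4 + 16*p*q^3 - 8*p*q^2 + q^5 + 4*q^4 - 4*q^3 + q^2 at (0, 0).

The Hessian of f at 0 is [[0, 0], [0, 2]] with rank 1, so corank 1. A Groebner basis of the Jacobian ideal J(f) in C{p,q} is {p^2 + 2*p*q - q/2, q^2}; counting standard monomials gives mu = 4. Corank 1: A-series; mu = 4 gives A_4.

Type A_{4}, Milnor number mu = 4.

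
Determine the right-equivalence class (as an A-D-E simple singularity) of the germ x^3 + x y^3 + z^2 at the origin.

E7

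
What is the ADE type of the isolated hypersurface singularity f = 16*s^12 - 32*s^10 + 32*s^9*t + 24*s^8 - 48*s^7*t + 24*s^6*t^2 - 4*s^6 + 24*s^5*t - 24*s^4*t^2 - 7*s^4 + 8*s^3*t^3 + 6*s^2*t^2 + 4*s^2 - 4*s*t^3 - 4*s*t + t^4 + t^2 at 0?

A3

The Hessian of f at 0 is [[8, -4], [-4, 2]] with rank 1, so corank 1. A Groebner basis of the Jacobian ideal J(f) in C{s,t} is {t^3, s - t/2}; counting standard monomials gives mu = 3. Corank 1: A-series; mu = 3 gives A_3.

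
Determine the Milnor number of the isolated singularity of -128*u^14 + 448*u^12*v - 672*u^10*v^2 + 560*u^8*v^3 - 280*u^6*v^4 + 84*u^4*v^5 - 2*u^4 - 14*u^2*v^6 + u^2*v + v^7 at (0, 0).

8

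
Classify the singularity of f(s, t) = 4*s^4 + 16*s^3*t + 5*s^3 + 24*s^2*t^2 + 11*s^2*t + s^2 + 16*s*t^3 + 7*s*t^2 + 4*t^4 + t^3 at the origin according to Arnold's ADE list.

A_2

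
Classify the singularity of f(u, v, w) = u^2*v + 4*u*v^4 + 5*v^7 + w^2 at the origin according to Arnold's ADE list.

D_{8}

The Hessian of f at 0 is [[0, 0, 0], [0, 0, 0], [0, 0, 2]] with rank 1, so corank 2. A Groebner basis of the Jacobian ideal J(f) in C{u,v,w} is {-2*u^2/3 + u*v^3, u*v/2 + v^4, u^3, u^2*v, w}; counting standard monomials gives mu = 8. Corank 2; j^3 = u^2*v has shape L^2 M (L != M), so D-series; mu = 8 gives D_8.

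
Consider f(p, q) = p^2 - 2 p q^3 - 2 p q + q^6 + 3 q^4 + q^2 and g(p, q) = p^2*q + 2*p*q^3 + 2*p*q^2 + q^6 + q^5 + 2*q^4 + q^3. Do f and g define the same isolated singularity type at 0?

No.

The Hessian of f at 0 has rank 1. Corank 1: A-series; mu = 3 gives A_3. The Hessian of g at 0 has rank 0. Corank 2; j^3 = q*(p + q)^2 has shape L^2 M (L != M), so D-series; mu = 7 gives D_7. f is A_3 but g is D_7, hence not right-equivalent.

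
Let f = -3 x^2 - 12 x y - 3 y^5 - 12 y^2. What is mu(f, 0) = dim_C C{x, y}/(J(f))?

The Hessian of f at 0 is [[-6, -12], [-12, -24]] with rank 1, so corank 1. A Groebner basis of the Jacobian ideal J(f) in C{x,y} is {y^4, x + 2*y}; counting standard monomials gives mu = 4. Corank 1: A-series; mu = 4 gives A_4.

4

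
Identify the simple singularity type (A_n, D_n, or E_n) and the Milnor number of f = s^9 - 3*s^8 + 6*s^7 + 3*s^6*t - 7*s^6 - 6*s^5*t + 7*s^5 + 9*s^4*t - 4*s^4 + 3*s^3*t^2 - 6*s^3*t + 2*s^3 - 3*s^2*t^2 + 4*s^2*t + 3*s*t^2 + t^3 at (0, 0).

Type D_{4}, Milnor number mu = 4.

The Hessian of f at 0 is [[0, 0], [0, 0]] with rank 0, so corank 2. A Groebner basis of the Jacobian ideal J(f) in C{s,t} is {t^3, s^2 - 3*t^2/2, s*t + 3*t^2/2}; counting standard monomials gives mu = 4. Corank 2; j^3 = (s + t)*(2*s^2 + 2*s*t + t^2) splits into three distinct lines over C (the quadratic factor has nonzero discriminant), so D_4.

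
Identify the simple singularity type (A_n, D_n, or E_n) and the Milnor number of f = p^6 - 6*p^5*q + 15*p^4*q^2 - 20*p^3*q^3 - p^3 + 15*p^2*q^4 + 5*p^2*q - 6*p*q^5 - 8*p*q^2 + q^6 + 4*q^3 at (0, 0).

Type D7, Milnor number mu = 7.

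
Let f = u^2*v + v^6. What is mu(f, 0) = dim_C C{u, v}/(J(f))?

7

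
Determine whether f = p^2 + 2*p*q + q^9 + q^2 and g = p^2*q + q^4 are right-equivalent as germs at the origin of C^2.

The Hessian of f at 0 has rank 1. Corank 1: A-series; mu = 8 gives A_8. The Hessian of g at 0 has rank 0. Corank 2; j^3 = p^2*q has shape L^2 M (L != M), so D-series; mu = 5 gives D_5. f is A_8 but g is D_5, hence not right-equivalent.

No.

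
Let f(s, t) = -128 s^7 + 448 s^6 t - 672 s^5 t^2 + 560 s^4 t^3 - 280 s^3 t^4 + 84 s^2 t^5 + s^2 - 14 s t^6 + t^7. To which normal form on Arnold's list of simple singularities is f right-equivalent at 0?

The Hessian of f at 0 is [[2, 0], [0, 0]] with rank 1, so corank 1. A Groebner basis of the Jacobian ideal J(f) in C{s,t} is {t^6, s}; counting standard monomials gives mu = 6. Corank 1: A-series; mu = 6 gives A_6.

A_6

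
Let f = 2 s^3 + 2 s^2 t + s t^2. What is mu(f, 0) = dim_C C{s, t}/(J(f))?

The Hessian of f at 0 has rank 0. Corank 2; j^3 = s*(2*s^2 + 2*s*t + t^2) splits into three distinct lines over C (the quadratic factor has nonzero discriminant), so D_4.

4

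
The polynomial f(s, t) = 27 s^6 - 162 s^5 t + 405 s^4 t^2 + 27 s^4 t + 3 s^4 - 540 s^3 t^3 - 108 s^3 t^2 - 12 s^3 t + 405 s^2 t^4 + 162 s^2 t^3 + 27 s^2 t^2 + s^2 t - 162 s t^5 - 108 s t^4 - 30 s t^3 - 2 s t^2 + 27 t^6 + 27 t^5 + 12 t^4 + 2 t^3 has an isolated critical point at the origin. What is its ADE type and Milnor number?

Type D_4, Milnor number mu = 4.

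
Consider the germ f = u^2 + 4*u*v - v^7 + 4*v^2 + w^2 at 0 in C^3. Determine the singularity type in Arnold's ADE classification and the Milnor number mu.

The Hessian of f at 0 is [[2, 4, 0], [4, 8, 0], [0, 0, 2]] with rank 2, so corank 1. A Groebner basis of the Jacobian ideal J(f) in C{u,v,w} is {v^6, u + 2*v, w}; counting standard monomials gives mu = 6. Corank 1: A-series; mu = 6 gives A_6.

Type A_6, Milnor number mu = 6.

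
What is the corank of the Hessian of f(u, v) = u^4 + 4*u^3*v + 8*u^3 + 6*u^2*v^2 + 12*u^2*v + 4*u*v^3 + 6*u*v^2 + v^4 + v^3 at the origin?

Hessian at 0 has rank 0.

2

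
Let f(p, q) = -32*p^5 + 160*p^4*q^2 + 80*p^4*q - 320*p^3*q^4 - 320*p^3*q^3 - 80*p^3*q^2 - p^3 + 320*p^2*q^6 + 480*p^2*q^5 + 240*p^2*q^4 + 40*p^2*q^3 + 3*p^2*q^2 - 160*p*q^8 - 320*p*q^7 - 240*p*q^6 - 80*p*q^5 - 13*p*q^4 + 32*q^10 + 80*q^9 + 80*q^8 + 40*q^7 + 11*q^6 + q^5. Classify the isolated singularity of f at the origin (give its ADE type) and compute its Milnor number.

The Hessian of f at 0 has rank 0. Corank 2; j^3 = -p^3 is a perfect cube, so E-series; the 5-jet and mu = 8 give E_8.

Type E8, Milnor number mu = 8.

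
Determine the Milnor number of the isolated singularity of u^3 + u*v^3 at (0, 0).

7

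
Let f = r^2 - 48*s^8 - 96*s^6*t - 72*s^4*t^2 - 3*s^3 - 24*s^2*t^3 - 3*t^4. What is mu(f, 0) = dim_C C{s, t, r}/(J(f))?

6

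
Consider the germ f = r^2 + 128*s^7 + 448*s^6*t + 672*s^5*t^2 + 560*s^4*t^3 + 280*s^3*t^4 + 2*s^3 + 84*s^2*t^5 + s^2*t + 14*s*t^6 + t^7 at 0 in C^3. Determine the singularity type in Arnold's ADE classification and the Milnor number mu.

The Hessian of f at 0 has rank 1. Corank 2; j^3 = s^2*(2*s + t) has shape L^2 M (L != M), so D-series; mu = 8 gives D_8.

Type D_8, Milnor number mu = 8.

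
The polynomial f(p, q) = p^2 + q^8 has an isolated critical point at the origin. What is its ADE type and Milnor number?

The Hessian of f at 0 is [[2, 0], [0, 0]] with rank 1, so corank 1. A Groebner basis of the Jacobian ideal J(f) in C{p,q} is {q^7, p}; counting standard monomials gives mu = 7. Corank 1: A-series; mu = 7 gives A_7.

Type A_7, Milnor number mu = 7.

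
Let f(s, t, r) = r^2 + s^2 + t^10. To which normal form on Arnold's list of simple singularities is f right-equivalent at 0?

A_{9}

The Hessian of f at 0 is [[2, 0, 0], [0, 0, 0], [0, 0, 2]] with rank 2, so corank 1. A Groebner basis of the Jacobian ideal J(f) in C{s,t,r} is {t^9, s, r}; counting standard monomials gives mu = 9. Corank 1: A-series; mu = 9 gives A_9.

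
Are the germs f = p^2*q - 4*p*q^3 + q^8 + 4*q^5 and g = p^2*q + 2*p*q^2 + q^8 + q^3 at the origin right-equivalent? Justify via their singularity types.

Yes.

The Hessian of f at 0 has rank 0. Corank 2; j^3 = p^2*q has shape L^2 M (L != M), so D-series; mu = 9 gives D_9. The Hessian of g at 0 has rank 0. Corank 2; j^3 = q*(p + q)^2 has shape L^2 M (L != M), so D-series; mu = 9 gives D_9. Both have type D_9, hence right-equivalent.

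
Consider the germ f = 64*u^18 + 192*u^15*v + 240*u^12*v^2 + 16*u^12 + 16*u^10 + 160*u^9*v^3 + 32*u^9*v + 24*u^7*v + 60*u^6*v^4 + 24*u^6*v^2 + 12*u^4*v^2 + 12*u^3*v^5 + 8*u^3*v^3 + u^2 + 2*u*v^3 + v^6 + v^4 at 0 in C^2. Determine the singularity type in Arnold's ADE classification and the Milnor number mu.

Type A_3, Milnor number mu = 3.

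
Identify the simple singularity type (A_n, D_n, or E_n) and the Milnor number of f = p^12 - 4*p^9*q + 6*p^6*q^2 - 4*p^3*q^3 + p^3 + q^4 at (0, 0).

Type E6, Milnor number mu = 6.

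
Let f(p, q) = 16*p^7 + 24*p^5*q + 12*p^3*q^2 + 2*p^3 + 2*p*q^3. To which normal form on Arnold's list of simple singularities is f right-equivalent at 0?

E_7

The Hessian of f at 0 has rank 0. Corank 2; j^3 = 2*p^3 is a perfect cube, so E-series; the 4-jet and mu = 7 give E_7.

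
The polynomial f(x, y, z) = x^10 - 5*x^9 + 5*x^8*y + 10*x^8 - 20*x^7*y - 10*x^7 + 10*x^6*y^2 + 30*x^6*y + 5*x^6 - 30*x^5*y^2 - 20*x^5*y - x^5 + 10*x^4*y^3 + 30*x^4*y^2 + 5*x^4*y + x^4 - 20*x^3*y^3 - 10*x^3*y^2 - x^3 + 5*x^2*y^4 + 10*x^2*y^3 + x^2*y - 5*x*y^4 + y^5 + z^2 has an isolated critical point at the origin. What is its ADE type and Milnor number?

Type D6, Milnor number mu = 6.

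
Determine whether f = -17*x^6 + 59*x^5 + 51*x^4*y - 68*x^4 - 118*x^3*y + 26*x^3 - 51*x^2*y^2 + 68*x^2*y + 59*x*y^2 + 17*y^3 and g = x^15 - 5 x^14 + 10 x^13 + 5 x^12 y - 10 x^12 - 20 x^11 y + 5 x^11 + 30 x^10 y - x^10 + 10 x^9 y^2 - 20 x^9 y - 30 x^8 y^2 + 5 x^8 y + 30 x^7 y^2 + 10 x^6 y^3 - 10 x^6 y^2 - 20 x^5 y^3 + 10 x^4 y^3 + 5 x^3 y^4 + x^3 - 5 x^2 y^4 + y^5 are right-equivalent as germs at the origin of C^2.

No.

The Hessian of f at 0 has rank 0. Corank 2; j^3 = (x + y)*(26*x^2 + 42*x*y + 17*y^2) splits into three distinct lines over C (the quadratic factor has nonzero discriminant), so D_4. The Hessian of g at 0 has rank 0. Corank 2; j^3 = x^3 is a perfect cube, so E-series; the 5-jet and mu = 8 give E_8. f is D_4 but g is E_8, hence not right-equivalent.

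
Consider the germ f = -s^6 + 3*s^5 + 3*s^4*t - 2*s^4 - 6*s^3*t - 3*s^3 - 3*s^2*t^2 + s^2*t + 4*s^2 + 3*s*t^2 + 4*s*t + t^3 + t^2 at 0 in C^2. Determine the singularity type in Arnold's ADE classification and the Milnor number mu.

The Hessian of f at 0 has rank 1. Corank 1: A-series; mu = 2 gives A_2.

Type A2, Milnor number mu = 2.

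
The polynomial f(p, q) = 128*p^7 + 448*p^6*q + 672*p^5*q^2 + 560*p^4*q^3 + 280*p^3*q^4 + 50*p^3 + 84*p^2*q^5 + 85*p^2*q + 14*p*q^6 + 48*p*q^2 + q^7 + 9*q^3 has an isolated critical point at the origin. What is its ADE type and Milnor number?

Type D8, Milnor number mu = 8.

The Hessian of f at 0 has rank 0. Corank 2; j^3 = (2*p + q)*(5*p + 3*q)^2 has shape L^2 M (L != M), so D-series; mu = 8 gives D_8.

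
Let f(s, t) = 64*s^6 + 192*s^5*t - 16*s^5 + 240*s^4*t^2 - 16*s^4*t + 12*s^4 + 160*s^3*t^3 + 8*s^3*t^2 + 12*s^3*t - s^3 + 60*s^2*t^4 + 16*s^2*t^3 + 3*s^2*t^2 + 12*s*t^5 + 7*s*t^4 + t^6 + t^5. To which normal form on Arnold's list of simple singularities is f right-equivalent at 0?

E_{8}

The Hessian of f at 0 has rank 0. Corank 2; j^3 = -s^3 is a perfect cube, so E-series; the 5-jet and mu = 8 give E_8.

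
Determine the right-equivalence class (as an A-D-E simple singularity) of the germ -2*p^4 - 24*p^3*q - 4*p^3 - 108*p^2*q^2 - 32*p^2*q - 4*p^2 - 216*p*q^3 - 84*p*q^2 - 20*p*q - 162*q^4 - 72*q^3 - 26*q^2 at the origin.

The Hessian of f at 0 is [[-8, -20], [-20, -52]] with rank 2, so corank 0. A Groebner basis of the Jacobian ideal J(f) in C{p,q} is {p, q}; counting standard monomials gives mu = 1. Corank 0: nondegenerate Morse point, so A_1.

A1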